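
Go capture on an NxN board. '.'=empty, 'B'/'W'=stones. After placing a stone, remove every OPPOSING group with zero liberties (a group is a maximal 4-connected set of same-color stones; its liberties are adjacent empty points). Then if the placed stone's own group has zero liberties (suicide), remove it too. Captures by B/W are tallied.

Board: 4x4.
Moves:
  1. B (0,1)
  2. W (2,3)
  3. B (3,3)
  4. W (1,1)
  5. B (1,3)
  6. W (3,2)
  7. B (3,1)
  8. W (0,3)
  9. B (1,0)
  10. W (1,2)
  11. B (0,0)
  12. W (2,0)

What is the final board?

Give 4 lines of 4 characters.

Move 1: B@(0,1) -> caps B=0 W=0
Move 2: W@(2,3) -> caps B=0 W=0
Move 3: B@(3,3) -> caps B=0 W=0
Move 4: W@(1,1) -> caps B=0 W=0
Move 5: B@(1,3) -> caps B=0 W=0
Move 6: W@(3,2) -> caps B=0 W=1
Move 7: B@(3,1) -> caps B=0 W=1
Move 8: W@(0,3) -> caps B=0 W=1
Move 9: B@(1,0) -> caps B=0 W=1
Move 10: W@(1,2) -> caps B=0 W=2
Move 11: B@(0,0) -> caps B=0 W=2
Move 12: W@(2,0) -> caps B=0 W=2

Answer: BB.W
BWW.
W..W
.BW.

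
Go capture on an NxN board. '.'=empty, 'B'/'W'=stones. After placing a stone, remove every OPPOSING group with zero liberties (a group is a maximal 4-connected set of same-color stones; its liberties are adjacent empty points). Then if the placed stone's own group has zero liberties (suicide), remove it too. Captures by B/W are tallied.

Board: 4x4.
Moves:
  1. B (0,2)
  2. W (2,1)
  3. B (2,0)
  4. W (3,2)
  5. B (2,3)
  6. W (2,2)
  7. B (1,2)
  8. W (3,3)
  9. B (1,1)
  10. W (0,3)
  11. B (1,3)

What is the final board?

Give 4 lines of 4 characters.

Move 1: B@(0,2) -> caps B=0 W=0
Move 2: W@(2,1) -> caps B=0 W=0
Move 3: B@(2,0) -> caps B=0 W=0
Move 4: W@(3,2) -> caps B=0 W=0
Move 5: B@(2,3) -> caps B=0 W=0
Move 6: W@(2,2) -> caps B=0 W=0
Move 7: B@(1,2) -> caps B=0 W=0
Move 8: W@(3,3) -> caps B=0 W=0
Move 9: B@(1,1) -> caps B=0 W=0
Move 10: W@(0,3) -> caps B=0 W=0
Move 11: B@(1,3) -> caps B=1 W=0

Answer: ..B.
.BBB
BWWB
..WW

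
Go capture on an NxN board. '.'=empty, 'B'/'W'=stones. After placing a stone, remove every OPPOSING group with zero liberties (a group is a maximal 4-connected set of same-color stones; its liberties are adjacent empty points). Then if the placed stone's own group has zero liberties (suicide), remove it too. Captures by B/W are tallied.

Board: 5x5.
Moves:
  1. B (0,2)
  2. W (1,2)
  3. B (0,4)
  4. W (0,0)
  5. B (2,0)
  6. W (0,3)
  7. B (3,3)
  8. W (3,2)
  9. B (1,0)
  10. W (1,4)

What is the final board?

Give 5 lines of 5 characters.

Move 1: B@(0,2) -> caps B=0 W=0
Move 2: W@(1,2) -> caps B=0 W=0
Move 3: B@(0,4) -> caps B=0 W=0
Move 4: W@(0,0) -> caps B=0 W=0
Move 5: B@(2,0) -> caps B=0 W=0
Move 6: W@(0,3) -> caps B=0 W=0
Move 7: B@(3,3) -> caps B=0 W=0
Move 8: W@(3,2) -> caps B=0 W=0
Move 9: B@(1,0) -> caps B=0 W=0
Move 10: W@(1,4) -> caps B=0 W=1

Answer: W.BW.
B.W.W
B....
..WB.
.....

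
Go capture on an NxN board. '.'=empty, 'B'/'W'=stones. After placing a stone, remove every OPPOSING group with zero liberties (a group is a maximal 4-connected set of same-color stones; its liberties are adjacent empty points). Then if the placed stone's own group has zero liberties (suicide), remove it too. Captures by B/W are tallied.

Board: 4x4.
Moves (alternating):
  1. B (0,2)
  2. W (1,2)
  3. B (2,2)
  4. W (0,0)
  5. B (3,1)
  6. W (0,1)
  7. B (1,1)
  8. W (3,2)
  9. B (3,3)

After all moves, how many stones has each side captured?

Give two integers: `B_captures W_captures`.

Move 1: B@(0,2) -> caps B=0 W=0
Move 2: W@(1,2) -> caps B=0 W=0
Move 3: B@(2,2) -> caps B=0 W=0
Move 4: W@(0,0) -> caps B=0 W=0
Move 5: B@(3,1) -> caps B=0 W=0
Move 6: W@(0,1) -> caps B=0 W=0
Move 7: B@(1,1) -> caps B=0 W=0
Move 8: W@(3,2) -> caps B=0 W=0
Move 9: B@(3,3) -> caps B=1 W=0

Answer: 1 0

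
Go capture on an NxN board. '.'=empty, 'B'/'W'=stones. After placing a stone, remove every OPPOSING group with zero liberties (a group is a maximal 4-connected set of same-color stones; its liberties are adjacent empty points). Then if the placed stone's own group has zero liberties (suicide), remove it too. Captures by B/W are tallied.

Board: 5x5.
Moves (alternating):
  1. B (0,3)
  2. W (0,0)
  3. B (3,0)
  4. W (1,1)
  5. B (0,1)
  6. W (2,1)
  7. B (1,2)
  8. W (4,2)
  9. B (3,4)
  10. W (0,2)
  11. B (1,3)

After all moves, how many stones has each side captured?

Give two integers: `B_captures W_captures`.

Move 1: B@(0,3) -> caps B=0 W=0
Move 2: W@(0,0) -> caps B=0 W=0
Move 3: B@(3,0) -> caps B=0 W=0
Move 4: W@(1,1) -> caps B=0 W=0
Move 5: B@(0,1) -> caps B=0 W=0
Move 6: W@(2,1) -> caps B=0 W=0
Move 7: B@(1,2) -> caps B=0 W=0
Move 8: W@(4,2) -> caps B=0 W=0
Move 9: B@(3,4) -> caps B=0 W=0
Move 10: W@(0,2) -> caps B=0 W=1
Move 11: B@(1,3) -> caps B=0 W=1

Answer: 0 1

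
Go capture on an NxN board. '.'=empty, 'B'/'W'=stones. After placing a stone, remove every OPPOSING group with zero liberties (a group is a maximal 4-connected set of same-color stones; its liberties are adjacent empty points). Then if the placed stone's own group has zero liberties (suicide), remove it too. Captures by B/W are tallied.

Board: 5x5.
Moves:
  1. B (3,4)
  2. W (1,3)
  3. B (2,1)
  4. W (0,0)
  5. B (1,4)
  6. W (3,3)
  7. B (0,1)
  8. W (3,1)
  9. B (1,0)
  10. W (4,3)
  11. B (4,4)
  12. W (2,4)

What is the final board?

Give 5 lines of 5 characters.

Answer: .B...
B..WB
.B..W
.W.W.
...W.

Derivation:
Move 1: B@(3,4) -> caps B=0 W=0
Move 2: W@(1,3) -> caps B=0 W=0
Move 3: B@(2,1) -> caps B=0 W=0
Move 4: W@(0,0) -> caps B=0 W=0
Move 5: B@(1,4) -> caps B=0 W=0
Move 6: W@(3,3) -> caps B=0 W=0
Move 7: B@(0,1) -> caps B=0 W=0
Move 8: W@(3,1) -> caps B=0 W=0
Move 9: B@(1,0) -> caps B=1 W=0
Move 10: W@(4,3) -> caps B=1 W=0
Move 11: B@(4,4) -> caps B=1 W=0
Move 12: W@(2,4) -> caps B=1 W=2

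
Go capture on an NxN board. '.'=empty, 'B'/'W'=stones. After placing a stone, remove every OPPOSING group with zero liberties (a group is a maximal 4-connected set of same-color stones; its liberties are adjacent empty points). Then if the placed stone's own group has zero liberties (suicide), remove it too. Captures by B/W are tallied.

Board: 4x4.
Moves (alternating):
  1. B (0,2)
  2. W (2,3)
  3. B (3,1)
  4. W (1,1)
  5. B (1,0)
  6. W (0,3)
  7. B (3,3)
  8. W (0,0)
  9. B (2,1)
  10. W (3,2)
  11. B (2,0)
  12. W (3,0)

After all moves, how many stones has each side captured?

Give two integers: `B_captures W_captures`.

Answer: 0 1

Derivation:
Move 1: B@(0,2) -> caps B=0 W=0
Move 2: W@(2,3) -> caps B=0 W=0
Move 3: B@(3,1) -> caps B=0 W=0
Move 4: W@(1,1) -> caps B=0 W=0
Move 5: B@(1,0) -> caps B=0 W=0
Move 6: W@(0,3) -> caps B=0 W=0
Move 7: B@(3,3) -> caps B=0 W=0
Move 8: W@(0,0) -> caps B=0 W=0
Move 9: B@(2,1) -> caps B=0 W=0
Move 10: W@(3,2) -> caps B=0 W=1
Move 11: B@(2,0) -> caps B=0 W=1
Move 12: W@(3,0) -> caps B=0 W=1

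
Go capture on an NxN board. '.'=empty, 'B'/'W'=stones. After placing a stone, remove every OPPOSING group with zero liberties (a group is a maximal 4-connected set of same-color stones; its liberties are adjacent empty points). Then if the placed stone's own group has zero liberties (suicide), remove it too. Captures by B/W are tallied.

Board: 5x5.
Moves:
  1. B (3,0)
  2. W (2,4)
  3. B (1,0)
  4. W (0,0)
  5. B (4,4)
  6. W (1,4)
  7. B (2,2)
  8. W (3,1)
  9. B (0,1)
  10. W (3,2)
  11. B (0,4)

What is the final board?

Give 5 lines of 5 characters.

Answer: .B..B
B...W
..B.W
BWW..
....B

Derivation:
Move 1: B@(3,0) -> caps B=0 W=0
Move 2: W@(2,4) -> caps B=0 W=0
Move 3: B@(1,0) -> caps B=0 W=0
Move 4: W@(0,0) -> caps B=0 W=0
Move 5: B@(4,4) -> caps B=0 W=0
Move 6: W@(1,4) -> caps B=0 W=0
Move 7: B@(2,2) -> caps B=0 W=0
Move 8: W@(3,1) -> caps B=0 W=0
Move 9: B@(0,1) -> caps B=1 W=0
Move 10: W@(3,2) -> caps B=1 W=0
Move 11: B@(0,4) -> caps B=1 W=0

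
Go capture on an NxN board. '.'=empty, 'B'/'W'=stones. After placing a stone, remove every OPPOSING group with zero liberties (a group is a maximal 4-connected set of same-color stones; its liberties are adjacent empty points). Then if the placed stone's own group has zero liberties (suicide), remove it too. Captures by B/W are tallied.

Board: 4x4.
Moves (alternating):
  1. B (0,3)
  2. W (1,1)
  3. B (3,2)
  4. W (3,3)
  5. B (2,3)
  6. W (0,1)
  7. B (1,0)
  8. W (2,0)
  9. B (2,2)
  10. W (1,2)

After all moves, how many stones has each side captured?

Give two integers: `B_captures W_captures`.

Move 1: B@(0,3) -> caps B=0 W=0
Move 2: W@(1,1) -> caps B=0 W=0
Move 3: B@(3,2) -> caps B=0 W=0
Move 4: W@(3,3) -> caps B=0 W=0
Move 5: B@(2,3) -> caps B=1 W=0
Move 6: W@(0,1) -> caps B=1 W=0
Move 7: B@(1,0) -> caps B=1 W=0
Move 8: W@(2,0) -> caps B=1 W=0
Move 9: B@(2,2) -> caps B=1 W=0
Move 10: W@(1,2) -> caps B=1 W=0

Answer: 1 0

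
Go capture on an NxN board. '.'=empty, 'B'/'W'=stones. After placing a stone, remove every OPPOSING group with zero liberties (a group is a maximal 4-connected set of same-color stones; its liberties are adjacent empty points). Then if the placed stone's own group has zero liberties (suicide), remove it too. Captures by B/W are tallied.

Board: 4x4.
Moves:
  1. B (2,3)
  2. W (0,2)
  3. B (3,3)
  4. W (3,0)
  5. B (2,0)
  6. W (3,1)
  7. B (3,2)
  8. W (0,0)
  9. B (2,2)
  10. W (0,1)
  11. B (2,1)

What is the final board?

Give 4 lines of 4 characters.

Answer: WWW.
....
BBBB
..BB

Derivation:
Move 1: B@(2,3) -> caps B=0 W=0
Move 2: W@(0,2) -> caps B=0 W=0
Move 3: B@(3,3) -> caps B=0 W=0
Move 4: W@(3,0) -> caps B=0 W=0
Move 5: B@(2,0) -> caps B=0 W=0
Move 6: W@(3,1) -> caps B=0 W=0
Move 7: B@(3,2) -> caps B=0 W=0
Move 8: W@(0,0) -> caps B=0 W=0
Move 9: B@(2,2) -> caps B=0 W=0
Move 10: W@(0,1) -> caps B=0 W=0
Move 11: B@(2,1) -> caps B=2 W=0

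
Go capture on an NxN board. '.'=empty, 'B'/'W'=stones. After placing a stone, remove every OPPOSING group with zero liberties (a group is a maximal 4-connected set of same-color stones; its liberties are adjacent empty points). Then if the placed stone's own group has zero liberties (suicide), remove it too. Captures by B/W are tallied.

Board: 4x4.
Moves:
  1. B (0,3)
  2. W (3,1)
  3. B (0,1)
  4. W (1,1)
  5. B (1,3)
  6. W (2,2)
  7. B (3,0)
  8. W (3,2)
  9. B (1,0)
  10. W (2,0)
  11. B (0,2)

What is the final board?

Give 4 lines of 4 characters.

Move 1: B@(0,3) -> caps B=0 W=0
Move 2: W@(3,1) -> caps B=0 W=0
Move 3: B@(0,1) -> caps B=0 W=0
Move 4: W@(1,1) -> caps B=0 W=0
Move 5: B@(1,3) -> caps B=0 W=0
Move 6: W@(2,2) -> caps B=0 W=0
Move 7: B@(3,0) -> caps B=0 W=0
Move 8: W@(3,2) -> caps B=0 W=0
Move 9: B@(1,0) -> caps B=0 W=0
Move 10: W@(2,0) -> caps B=0 W=1
Move 11: B@(0,2) -> caps B=0 W=1

Answer: .BBB
BW.B
W.W.
.WW.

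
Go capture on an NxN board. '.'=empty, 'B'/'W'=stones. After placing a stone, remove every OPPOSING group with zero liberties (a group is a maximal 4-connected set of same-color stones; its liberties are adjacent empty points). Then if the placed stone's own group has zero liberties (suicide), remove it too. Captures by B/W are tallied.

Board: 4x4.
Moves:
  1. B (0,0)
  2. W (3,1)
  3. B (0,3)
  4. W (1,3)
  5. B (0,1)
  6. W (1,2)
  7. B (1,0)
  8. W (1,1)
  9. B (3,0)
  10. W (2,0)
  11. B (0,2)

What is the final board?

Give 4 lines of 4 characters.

Move 1: B@(0,0) -> caps B=0 W=0
Move 2: W@(3,1) -> caps B=0 W=0
Move 3: B@(0,3) -> caps B=0 W=0
Move 4: W@(1,3) -> caps B=0 W=0
Move 5: B@(0,1) -> caps B=0 W=0
Move 6: W@(1,2) -> caps B=0 W=0
Move 7: B@(1,0) -> caps B=0 W=0
Move 8: W@(1,1) -> caps B=0 W=0
Move 9: B@(3,0) -> caps B=0 W=0
Move 10: W@(2,0) -> caps B=0 W=1
Move 11: B@(0,2) -> caps B=0 W=1

Answer: ....
.WWW
W...
.W..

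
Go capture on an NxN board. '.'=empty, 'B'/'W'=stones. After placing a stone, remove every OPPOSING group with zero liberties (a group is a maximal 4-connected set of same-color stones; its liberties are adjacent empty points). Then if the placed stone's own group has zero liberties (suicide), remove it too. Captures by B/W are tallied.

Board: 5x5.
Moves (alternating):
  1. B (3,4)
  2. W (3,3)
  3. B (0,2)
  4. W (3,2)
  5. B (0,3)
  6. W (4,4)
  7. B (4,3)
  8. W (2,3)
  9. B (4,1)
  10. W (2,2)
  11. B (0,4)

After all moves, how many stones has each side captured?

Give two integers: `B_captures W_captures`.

Move 1: B@(3,4) -> caps B=0 W=0
Move 2: W@(3,3) -> caps B=0 W=0
Move 3: B@(0,2) -> caps B=0 W=0
Move 4: W@(3,2) -> caps B=0 W=0
Move 5: B@(0,3) -> caps B=0 W=0
Move 6: W@(4,4) -> caps B=0 W=0
Move 7: B@(4,3) -> caps B=1 W=0
Move 8: W@(2,3) -> caps B=1 W=0
Move 9: B@(4,1) -> caps B=1 W=0
Move 10: W@(2,2) -> caps B=1 W=0
Move 11: B@(0,4) -> caps B=1 W=0

Answer: 1 0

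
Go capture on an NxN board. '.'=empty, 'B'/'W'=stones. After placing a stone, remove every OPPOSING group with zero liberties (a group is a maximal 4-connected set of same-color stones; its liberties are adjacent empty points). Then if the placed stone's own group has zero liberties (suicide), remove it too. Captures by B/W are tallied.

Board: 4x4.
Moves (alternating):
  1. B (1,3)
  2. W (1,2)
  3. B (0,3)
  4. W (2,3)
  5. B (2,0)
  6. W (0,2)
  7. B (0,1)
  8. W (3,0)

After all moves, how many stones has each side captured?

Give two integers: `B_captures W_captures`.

Answer: 0 2

Derivation:
Move 1: B@(1,3) -> caps B=0 W=0
Move 2: W@(1,2) -> caps B=0 W=0
Move 3: B@(0,3) -> caps B=0 W=0
Move 4: W@(2,3) -> caps B=0 W=0
Move 5: B@(2,0) -> caps B=0 W=0
Move 6: W@(0,2) -> caps B=0 W=2
Move 7: B@(0,1) -> caps B=0 W=2
Move 8: W@(3,0) -> caps B=0 W=2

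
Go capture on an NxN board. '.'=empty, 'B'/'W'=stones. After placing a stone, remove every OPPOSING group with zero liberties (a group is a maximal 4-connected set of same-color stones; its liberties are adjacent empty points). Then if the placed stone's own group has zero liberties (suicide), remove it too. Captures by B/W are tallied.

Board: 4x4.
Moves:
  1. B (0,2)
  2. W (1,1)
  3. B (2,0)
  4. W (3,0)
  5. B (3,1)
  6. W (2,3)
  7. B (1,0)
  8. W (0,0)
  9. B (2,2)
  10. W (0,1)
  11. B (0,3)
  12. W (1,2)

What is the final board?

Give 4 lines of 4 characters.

Move 1: B@(0,2) -> caps B=0 W=0
Move 2: W@(1,1) -> caps B=0 W=0
Move 3: B@(2,0) -> caps B=0 W=0
Move 4: W@(3,0) -> caps B=0 W=0
Move 5: B@(3,1) -> caps B=1 W=0
Move 6: W@(2,3) -> caps B=1 W=0
Move 7: B@(1,0) -> caps B=1 W=0
Move 8: W@(0,0) -> caps B=1 W=0
Move 9: B@(2,2) -> caps B=1 W=0
Move 10: W@(0,1) -> caps B=1 W=0
Move 11: B@(0,3) -> caps B=1 W=0
Move 12: W@(1,2) -> caps B=1 W=0

Answer: WWBB
BWW.
B.BW
.B..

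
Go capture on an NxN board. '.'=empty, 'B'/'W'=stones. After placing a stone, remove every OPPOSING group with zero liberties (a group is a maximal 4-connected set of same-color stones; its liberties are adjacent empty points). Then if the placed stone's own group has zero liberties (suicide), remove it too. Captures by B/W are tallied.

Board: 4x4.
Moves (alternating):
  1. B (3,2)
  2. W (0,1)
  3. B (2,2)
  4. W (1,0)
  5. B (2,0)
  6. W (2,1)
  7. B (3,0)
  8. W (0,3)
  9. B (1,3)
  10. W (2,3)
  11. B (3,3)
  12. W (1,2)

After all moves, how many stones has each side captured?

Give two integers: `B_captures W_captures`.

Answer: 1 0

Derivation:
Move 1: B@(3,2) -> caps B=0 W=0
Move 2: W@(0,1) -> caps B=0 W=0
Move 3: B@(2,2) -> caps B=0 W=0
Move 4: W@(1,0) -> caps B=0 W=0
Move 5: B@(2,0) -> caps B=0 W=0
Move 6: W@(2,1) -> caps B=0 W=0
Move 7: B@(3,0) -> caps B=0 W=0
Move 8: W@(0,3) -> caps B=0 W=0
Move 9: B@(1,3) -> caps B=0 W=0
Move 10: W@(2,3) -> caps B=0 W=0
Move 11: B@(3,3) -> caps B=1 W=0
Move 12: W@(1,2) -> caps B=1 W=0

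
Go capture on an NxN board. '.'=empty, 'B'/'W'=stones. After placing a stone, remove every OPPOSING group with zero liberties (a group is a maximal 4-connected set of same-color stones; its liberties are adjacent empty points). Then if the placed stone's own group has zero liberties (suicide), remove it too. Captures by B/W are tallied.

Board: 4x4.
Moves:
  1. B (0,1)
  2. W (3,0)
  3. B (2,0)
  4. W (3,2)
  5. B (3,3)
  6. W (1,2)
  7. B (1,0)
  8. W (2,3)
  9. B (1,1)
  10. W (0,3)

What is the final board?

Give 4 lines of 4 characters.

Answer: .B.W
BBW.
B..W
W.W.

Derivation:
Move 1: B@(0,1) -> caps B=0 W=0
Move 2: W@(3,0) -> caps B=0 W=0
Move 3: B@(2,0) -> caps B=0 W=0
Move 4: W@(3,2) -> caps B=0 W=0
Move 5: B@(3,3) -> caps B=0 W=0
Move 6: W@(1,2) -> caps B=0 W=0
Move 7: B@(1,0) -> caps B=0 W=0
Move 8: W@(2,3) -> caps B=0 W=1
Move 9: B@(1,1) -> caps B=0 W=1
Move 10: W@(0,3) -> caps B=0 W=1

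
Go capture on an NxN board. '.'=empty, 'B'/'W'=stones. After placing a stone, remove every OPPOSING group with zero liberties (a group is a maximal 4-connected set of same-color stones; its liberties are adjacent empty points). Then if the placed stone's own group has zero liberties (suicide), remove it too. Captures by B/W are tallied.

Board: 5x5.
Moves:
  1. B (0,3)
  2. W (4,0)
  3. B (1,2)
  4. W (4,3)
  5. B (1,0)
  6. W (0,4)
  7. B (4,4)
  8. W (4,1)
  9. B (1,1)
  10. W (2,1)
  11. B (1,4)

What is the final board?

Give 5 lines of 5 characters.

Answer: ...B.
BBB.B
.W...
.....
WW.WB

Derivation:
Move 1: B@(0,3) -> caps B=0 W=0
Move 2: W@(4,0) -> caps B=0 W=0
Move 3: B@(1,2) -> caps B=0 W=0
Move 4: W@(4,3) -> caps B=0 W=0
Move 5: B@(1,0) -> caps B=0 W=0
Move 6: W@(0,4) -> caps B=0 W=0
Move 7: B@(4,4) -> caps B=0 W=0
Move 8: W@(4,1) -> caps B=0 W=0
Move 9: B@(1,1) -> caps B=0 W=0
Move 10: W@(2,1) -> caps B=0 W=0
Move 11: B@(1,4) -> caps B=1 W=0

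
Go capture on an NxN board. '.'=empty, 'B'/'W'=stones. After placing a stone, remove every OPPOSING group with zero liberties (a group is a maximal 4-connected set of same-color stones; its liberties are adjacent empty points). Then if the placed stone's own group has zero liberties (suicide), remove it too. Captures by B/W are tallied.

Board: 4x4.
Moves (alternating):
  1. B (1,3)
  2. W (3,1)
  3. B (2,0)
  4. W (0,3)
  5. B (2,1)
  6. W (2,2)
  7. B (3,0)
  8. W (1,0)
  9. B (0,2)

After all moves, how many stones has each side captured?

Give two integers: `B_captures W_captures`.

Move 1: B@(1,3) -> caps B=0 W=0
Move 2: W@(3,1) -> caps B=0 W=0
Move 3: B@(2,0) -> caps B=0 W=0
Move 4: W@(0,3) -> caps B=0 W=0
Move 5: B@(2,1) -> caps B=0 W=0
Move 6: W@(2,2) -> caps B=0 W=0
Move 7: B@(3,0) -> caps B=0 W=0
Move 8: W@(1,0) -> caps B=0 W=0
Move 9: B@(0,2) -> caps B=1 W=0

Answer: 1 0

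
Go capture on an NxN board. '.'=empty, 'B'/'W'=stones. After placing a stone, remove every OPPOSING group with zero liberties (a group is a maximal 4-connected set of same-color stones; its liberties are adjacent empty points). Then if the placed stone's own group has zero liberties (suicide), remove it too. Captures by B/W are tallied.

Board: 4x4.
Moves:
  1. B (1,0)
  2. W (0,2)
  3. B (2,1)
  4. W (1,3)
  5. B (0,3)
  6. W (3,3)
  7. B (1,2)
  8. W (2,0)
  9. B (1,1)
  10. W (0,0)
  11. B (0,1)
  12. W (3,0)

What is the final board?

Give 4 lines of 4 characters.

Answer: .BW.
BBBW
WB..
W..W

Derivation:
Move 1: B@(1,0) -> caps B=0 W=0
Move 2: W@(0,2) -> caps B=0 W=0
Move 3: B@(2,1) -> caps B=0 W=0
Move 4: W@(1,3) -> caps B=0 W=0
Move 5: B@(0,3) -> caps B=0 W=0
Move 6: W@(3,3) -> caps B=0 W=0
Move 7: B@(1,2) -> caps B=0 W=0
Move 8: W@(2,0) -> caps B=0 W=0
Move 9: B@(1,1) -> caps B=0 W=0
Move 10: W@(0,0) -> caps B=0 W=0
Move 11: B@(0,1) -> caps B=1 W=0
Move 12: W@(3,0) -> caps B=1 W=0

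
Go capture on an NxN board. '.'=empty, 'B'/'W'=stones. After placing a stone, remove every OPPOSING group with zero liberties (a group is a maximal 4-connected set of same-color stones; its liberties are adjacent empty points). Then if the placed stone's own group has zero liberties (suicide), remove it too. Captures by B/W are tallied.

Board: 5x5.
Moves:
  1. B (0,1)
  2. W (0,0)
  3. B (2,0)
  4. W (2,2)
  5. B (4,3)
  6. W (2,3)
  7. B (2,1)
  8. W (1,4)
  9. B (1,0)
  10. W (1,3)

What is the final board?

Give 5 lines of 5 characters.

Move 1: B@(0,1) -> caps B=0 W=0
Move 2: W@(0,0) -> caps B=0 W=0
Move 3: B@(2,0) -> caps B=0 W=0
Move 4: W@(2,2) -> caps B=0 W=0
Move 5: B@(4,3) -> caps B=0 W=0
Move 6: W@(2,3) -> caps B=0 W=0
Move 7: B@(2,1) -> caps B=0 W=0
Move 8: W@(1,4) -> caps B=0 W=0
Move 9: B@(1,0) -> caps B=1 W=0
Move 10: W@(1,3) -> caps B=1 W=0

Answer: .B...
B..WW
BBWW.
.....
...B.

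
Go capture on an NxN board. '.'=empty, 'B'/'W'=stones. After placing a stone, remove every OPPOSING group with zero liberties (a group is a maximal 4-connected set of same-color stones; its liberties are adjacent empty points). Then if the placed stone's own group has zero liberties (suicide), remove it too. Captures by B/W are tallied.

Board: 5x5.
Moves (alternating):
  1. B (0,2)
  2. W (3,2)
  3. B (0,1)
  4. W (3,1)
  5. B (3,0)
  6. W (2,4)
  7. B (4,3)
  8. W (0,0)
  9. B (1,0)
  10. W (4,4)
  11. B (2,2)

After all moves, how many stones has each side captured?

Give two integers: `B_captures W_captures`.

Move 1: B@(0,2) -> caps B=0 W=0
Move 2: W@(3,2) -> caps B=0 W=0
Move 3: B@(0,1) -> caps B=0 W=0
Move 4: W@(3,1) -> caps B=0 W=0
Move 5: B@(3,0) -> caps B=0 W=0
Move 6: W@(2,4) -> caps B=0 W=0
Move 7: B@(4,3) -> caps B=0 W=0
Move 8: W@(0,0) -> caps B=0 W=0
Move 9: B@(1,0) -> caps B=1 W=0
Move 10: W@(4,4) -> caps B=1 W=0
Move 11: B@(2,2) -> caps B=1 W=0

Answer: 1 0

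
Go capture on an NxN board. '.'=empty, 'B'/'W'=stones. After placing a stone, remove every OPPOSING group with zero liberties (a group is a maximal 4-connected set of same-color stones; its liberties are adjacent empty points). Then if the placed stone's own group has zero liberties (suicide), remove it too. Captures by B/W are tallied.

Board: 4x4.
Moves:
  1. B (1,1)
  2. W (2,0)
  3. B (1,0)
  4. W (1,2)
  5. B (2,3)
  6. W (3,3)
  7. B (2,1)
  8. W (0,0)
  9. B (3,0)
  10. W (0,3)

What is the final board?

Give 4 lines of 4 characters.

Move 1: B@(1,1) -> caps B=0 W=0
Move 2: W@(2,0) -> caps B=0 W=0
Move 3: B@(1,0) -> caps B=0 W=0
Move 4: W@(1,2) -> caps B=0 W=0
Move 5: B@(2,3) -> caps B=0 W=0
Move 6: W@(3,3) -> caps B=0 W=0
Move 7: B@(2,1) -> caps B=0 W=0
Move 8: W@(0,0) -> caps B=0 W=0
Move 9: B@(3,0) -> caps B=1 W=0
Move 10: W@(0,3) -> caps B=1 W=0

Answer: W..W
BBW.
.B.B
B..W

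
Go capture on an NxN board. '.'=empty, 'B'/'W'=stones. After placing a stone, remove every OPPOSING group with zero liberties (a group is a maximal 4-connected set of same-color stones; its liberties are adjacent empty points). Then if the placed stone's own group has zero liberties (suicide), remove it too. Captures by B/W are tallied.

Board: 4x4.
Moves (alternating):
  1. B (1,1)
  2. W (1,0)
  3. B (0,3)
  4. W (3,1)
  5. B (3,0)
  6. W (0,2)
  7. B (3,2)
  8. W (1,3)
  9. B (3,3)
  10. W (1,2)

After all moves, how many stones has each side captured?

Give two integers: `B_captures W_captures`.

Answer: 0 1

Derivation:
Move 1: B@(1,1) -> caps B=0 W=0
Move 2: W@(1,0) -> caps B=0 W=0
Move 3: B@(0,3) -> caps B=0 W=0
Move 4: W@(3,1) -> caps B=0 W=0
Move 5: B@(3,0) -> caps B=0 W=0
Move 6: W@(0,2) -> caps B=0 W=0
Move 7: B@(3,2) -> caps B=0 W=0
Move 8: W@(1,3) -> caps B=0 W=1
Move 9: B@(3,3) -> caps B=0 W=1
Move 10: W@(1,2) -> caps B=0 W=1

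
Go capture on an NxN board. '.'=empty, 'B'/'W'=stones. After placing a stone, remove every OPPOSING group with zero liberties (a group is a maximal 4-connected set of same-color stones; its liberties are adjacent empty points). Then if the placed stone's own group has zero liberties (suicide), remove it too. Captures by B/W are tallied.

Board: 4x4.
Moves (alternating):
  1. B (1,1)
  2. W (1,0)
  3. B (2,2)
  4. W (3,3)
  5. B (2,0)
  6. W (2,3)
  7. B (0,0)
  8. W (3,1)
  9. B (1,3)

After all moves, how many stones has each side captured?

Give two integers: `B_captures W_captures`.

Move 1: B@(1,1) -> caps B=0 W=0
Move 2: W@(1,0) -> caps B=0 W=0
Move 3: B@(2,2) -> caps B=0 W=0
Move 4: W@(3,3) -> caps B=0 W=0
Move 5: B@(2,0) -> caps B=0 W=0
Move 6: W@(2,3) -> caps B=0 W=0
Move 7: B@(0,0) -> caps B=1 W=0
Move 8: W@(3,1) -> caps B=1 W=0
Move 9: B@(1,3) -> caps B=1 W=0

Answer: 1 0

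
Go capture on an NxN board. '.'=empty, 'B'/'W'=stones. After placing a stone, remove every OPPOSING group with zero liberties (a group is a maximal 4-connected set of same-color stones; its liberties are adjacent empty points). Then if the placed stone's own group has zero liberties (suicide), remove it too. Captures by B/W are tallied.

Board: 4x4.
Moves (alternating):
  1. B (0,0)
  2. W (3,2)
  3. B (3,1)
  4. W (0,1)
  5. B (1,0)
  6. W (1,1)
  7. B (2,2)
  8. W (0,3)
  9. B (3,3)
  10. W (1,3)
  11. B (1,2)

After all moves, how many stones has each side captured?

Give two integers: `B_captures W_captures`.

Move 1: B@(0,0) -> caps B=0 W=0
Move 2: W@(3,2) -> caps B=0 W=0
Move 3: B@(3,1) -> caps B=0 W=0
Move 4: W@(0,1) -> caps B=0 W=0
Move 5: B@(1,0) -> caps B=0 W=0
Move 6: W@(1,1) -> caps B=0 W=0
Move 7: B@(2,2) -> caps B=0 W=0
Move 8: W@(0,3) -> caps B=0 W=0
Move 9: B@(3,3) -> caps B=1 W=0
Move 10: W@(1,3) -> caps B=1 W=0
Move 11: B@(1,2) -> caps B=1 W=0

Answer: 1 0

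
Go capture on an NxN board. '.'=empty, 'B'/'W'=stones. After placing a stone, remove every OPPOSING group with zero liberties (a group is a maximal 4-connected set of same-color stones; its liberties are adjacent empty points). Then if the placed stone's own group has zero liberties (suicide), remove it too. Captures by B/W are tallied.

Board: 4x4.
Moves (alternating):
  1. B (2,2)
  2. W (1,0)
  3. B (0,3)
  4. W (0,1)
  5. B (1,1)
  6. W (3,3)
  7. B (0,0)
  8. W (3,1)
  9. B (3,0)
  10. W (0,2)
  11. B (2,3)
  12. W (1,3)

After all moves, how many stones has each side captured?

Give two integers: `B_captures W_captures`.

Answer: 0 1

Derivation:
Move 1: B@(2,2) -> caps B=0 W=0
Move 2: W@(1,0) -> caps B=0 W=0
Move 3: B@(0,3) -> caps B=0 W=0
Move 4: W@(0,1) -> caps B=0 W=0
Move 5: B@(1,1) -> caps B=0 W=0
Move 6: W@(3,3) -> caps B=0 W=0
Move 7: B@(0,0) -> caps B=0 W=0
Move 8: W@(3,1) -> caps B=0 W=0
Move 9: B@(3,0) -> caps B=0 W=0
Move 10: W@(0,2) -> caps B=0 W=0
Move 11: B@(2,3) -> caps B=0 W=0
Move 12: W@(1,3) -> caps B=0 W=1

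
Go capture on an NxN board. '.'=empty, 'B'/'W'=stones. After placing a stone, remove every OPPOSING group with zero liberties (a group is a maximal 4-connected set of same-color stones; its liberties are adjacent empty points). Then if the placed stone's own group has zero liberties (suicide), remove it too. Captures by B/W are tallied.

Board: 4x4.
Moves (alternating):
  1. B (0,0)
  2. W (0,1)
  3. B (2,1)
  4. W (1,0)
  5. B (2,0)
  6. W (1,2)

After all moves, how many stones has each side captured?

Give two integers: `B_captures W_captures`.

Answer: 0 1

Derivation:
Move 1: B@(0,0) -> caps B=0 W=0
Move 2: W@(0,1) -> caps B=0 W=0
Move 3: B@(2,1) -> caps B=0 W=0
Move 4: W@(1,0) -> caps B=0 W=1
Move 5: B@(2,0) -> caps B=0 W=1
Move 6: W@(1,2) -> caps B=0 W=1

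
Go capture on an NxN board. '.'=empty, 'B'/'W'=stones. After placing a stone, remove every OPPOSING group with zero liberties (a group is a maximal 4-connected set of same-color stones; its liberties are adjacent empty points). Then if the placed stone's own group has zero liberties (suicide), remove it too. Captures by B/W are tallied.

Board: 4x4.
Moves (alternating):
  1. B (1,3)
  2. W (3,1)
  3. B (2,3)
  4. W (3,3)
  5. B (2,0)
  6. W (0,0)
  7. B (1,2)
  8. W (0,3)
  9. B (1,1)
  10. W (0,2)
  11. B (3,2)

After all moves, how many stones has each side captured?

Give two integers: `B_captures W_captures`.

Move 1: B@(1,3) -> caps B=0 W=0
Move 2: W@(3,1) -> caps B=0 W=0
Move 3: B@(2,3) -> caps B=0 W=0
Move 4: W@(3,3) -> caps B=0 W=0
Move 5: B@(2,0) -> caps B=0 W=0
Move 6: W@(0,0) -> caps B=0 W=0
Move 7: B@(1,2) -> caps B=0 W=0
Move 8: W@(0,3) -> caps B=0 W=0
Move 9: B@(1,1) -> caps B=0 W=0
Move 10: W@(0,2) -> caps B=0 W=0
Move 11: B@(3,2) -> caps B=1 W=0

Answer: 1 0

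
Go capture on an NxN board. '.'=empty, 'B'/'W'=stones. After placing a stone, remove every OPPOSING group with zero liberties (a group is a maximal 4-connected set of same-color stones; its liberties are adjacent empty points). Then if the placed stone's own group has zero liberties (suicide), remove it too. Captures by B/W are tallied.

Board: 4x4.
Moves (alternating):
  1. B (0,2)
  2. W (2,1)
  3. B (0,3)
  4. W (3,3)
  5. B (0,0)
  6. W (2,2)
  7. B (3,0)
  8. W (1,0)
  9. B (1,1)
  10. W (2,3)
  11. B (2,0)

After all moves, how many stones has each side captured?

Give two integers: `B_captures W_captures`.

Answer: 1 0

Derivation:
Move 1: B@(0,2) -> caps B=0 W=0
Move 2: W@(2,1) -> caps B=0 W=0
Move 3: B@(0,3) -> caps B=0 W=0
Move 4: W@(3,3) -> caps B=0 W=0
Move 5: B@(0,0) -> caps B=0 W=0
Move 6: W@(2,2) -> caps B=0 W=0
Move 7: B@(3,0) -> caps B=0 W=0
Move 8: W@(1,0) -> caps B=0 W=0
Move 9: B@(1,1) -> caps B=0 W=0
Move 10: W@(2,3) -> caps B=0 W=0
Move 11: B@(2,0) -> caps B=1 W=0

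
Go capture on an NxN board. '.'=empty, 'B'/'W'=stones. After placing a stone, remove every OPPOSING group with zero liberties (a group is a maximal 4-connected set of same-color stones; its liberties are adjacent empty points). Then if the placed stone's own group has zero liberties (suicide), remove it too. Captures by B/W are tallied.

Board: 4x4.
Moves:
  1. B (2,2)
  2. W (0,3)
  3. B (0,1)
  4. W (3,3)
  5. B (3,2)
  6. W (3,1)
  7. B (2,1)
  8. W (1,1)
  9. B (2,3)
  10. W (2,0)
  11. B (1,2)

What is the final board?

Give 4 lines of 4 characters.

Move 1: B@(2,2) -> caps B=0 W=0
Move 2: W@(0,3) -> caps B=0 W=0
Move 3: B@(0,1) -> caps B=0 W=0
Move 4: W@(3,3) -> caps B=0 W=0
Move 5: B@(3,2) -> caps B=0 W=0
Move 6: W@(3,1) -> caps B=0 W=0
Move 7: B@(2,1) -> caps B=0 W=0
Move 8: W@(1,1) -> caps B=0 W=0
Move 9: B@(2,3) -> caps B=1 W=0
Move 10: W@(2,0) -> caps B=1 W=0
Move 11: B@(1,2) -> caps B=1 W=0

Answer: .B.W
.WB.
WBBB
.WB.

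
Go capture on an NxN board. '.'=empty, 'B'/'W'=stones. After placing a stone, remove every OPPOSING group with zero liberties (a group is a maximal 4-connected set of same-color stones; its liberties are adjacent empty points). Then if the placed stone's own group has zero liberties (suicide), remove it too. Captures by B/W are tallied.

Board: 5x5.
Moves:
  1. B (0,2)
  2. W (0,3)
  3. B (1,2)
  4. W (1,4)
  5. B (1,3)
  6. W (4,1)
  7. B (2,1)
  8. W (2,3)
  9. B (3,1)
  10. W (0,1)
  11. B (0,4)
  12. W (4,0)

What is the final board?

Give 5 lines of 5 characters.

Answer: .WB.B
..BBW
.B.W.
.B...
WW...

Derivation:
Move 1: B@(0,2) -> caps B=0 W=0
Move 2: W@(0,3) -> caps B=0 W=0
Move 3: B@(1,2) -> caps B=0 W=0
Move 4: W@(1,4) -> caps B=0 W=0
Move 5: B@(1,3) -> caps B=0 W=0
Move 6: W@(4,1) -> caps B=0 W=0
Move 7: B@(2,1) -> caps B=0 W=0
Move 8: W@(2,3) -> caps B=0 W=0
Move 9: B@(3,1) -> caps B=0 W=0
Move 10: W@(0,1) -> caps B=0 W=0
Move 11: B@(0,4) -> caps B=1 W=0
Move 12: W@(4,0) -> caps B=1 W=0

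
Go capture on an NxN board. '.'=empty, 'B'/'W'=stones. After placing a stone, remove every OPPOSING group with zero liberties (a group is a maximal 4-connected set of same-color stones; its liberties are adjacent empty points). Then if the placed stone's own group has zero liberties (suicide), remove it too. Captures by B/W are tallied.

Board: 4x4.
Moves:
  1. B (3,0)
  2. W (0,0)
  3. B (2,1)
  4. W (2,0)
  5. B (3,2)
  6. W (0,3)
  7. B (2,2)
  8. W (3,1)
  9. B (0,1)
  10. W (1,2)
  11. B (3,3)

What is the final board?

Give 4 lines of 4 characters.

Answer: WB.W
..W.
WBB.
.WBB

Derivation:
Move 1: B@(3,0) -> caps B=0 W=0
Move 2: W@(0,0) -> caps B=0 W=0
Move 3: B@(2,1) -> caps B=0 W=0
Move 4: W@(2,0) -> caps B=0 W=0
Move 5: B@(3,2) -> caps B=0 W=0
Move 6: W@(0,3) -> caps B=0 W=0
Move 7: B@(2,2) -> caps B=0 W=0
Move 8: W@(3,1) -> caps B=0 W=1
Move 9: B@(0,1) -> caps B=0 W=1
Move 10: W@(1,2) -> caps B=0 W=1
Move 11: B@(3,3) -> caps B=0 W=1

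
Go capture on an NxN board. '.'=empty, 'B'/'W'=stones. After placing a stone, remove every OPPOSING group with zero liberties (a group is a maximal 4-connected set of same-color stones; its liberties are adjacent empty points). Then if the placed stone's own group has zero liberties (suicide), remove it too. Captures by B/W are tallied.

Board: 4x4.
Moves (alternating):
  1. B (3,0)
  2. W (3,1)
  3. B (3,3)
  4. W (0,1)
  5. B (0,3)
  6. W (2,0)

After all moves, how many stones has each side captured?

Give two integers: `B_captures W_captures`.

Move 1: B@(3,0) -> caps B=0 W=0
Move 2: W@(3,1) -> caps B=0 W=0
Move 3: B@(3,3) -> caps B=0 W=0
Move 4: W@(0,1) -> caps B=0 W=0
Move 5: B@(0,3) -> caps B=0 W=0
Move 6: W@(2,0) -> caps B=0 W=1

Answer: 0 1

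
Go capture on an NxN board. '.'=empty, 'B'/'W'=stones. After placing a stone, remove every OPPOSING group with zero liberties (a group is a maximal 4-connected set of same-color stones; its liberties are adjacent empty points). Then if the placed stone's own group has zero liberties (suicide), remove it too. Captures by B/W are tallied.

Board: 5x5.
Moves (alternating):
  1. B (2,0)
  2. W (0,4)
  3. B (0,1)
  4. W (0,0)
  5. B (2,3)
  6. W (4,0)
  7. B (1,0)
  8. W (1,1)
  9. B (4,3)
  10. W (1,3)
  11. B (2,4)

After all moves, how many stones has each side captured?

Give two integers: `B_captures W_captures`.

Move 1: B@(2,0) -> caps B=0 W=0
Move 2: W@(0,4) -> caps B=0 W=0
Move 3: B@(0,1) -> caps B=0 W=0
Move 4: W@(0,0) -> caps B=0 W=0
Move 5: B@(2,3) -> caps B=0 W=0
Move 6: W@(4,0) -> caps B=0 W=0
Move 7: B@(1,0) -> caps B=1 W=0
Move 8: W@(1,1) -> caps B=1 W=0
Move 9: B@(4,3) -> caps B=1 W=0
Move 10: W@(1,3) -> caps B=1 W=0
Move 11: B@(2,4) -> caps B=1 W=0

Answer: 1 0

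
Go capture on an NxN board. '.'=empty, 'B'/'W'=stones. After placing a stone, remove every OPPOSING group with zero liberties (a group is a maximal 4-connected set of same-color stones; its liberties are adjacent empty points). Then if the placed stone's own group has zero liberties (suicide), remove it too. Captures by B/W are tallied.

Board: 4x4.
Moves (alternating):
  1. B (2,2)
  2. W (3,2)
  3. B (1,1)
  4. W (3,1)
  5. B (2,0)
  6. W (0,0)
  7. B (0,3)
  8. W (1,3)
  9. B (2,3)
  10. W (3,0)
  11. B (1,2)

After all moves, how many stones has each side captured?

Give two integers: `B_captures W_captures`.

Move 1: B@(2,2) -> caps B=0 W=0
Move 2: W@(3,2) -> caps B=0 W=0
Move 3: B@(1,1) -> caps B=0 W=0
Move 4: W@(3,1) -> caps B=0 W=0
Move 5: B@(2,0) -> caps B=0 W=0
Move 6: W@(0,0) -> caps B=0 W=0
Move 7: B@(0,3) -> caps B=0 W=0
Move 8: W@(1,3) -> caps B=0 W=0
Move 9: B@(2,3) -> caps B=0 W=0
Move 10: W@(3,0) -> caps B=0 W=0
Move 11: B@(1,2) -> caps B=1 W=0

Answer: 1 0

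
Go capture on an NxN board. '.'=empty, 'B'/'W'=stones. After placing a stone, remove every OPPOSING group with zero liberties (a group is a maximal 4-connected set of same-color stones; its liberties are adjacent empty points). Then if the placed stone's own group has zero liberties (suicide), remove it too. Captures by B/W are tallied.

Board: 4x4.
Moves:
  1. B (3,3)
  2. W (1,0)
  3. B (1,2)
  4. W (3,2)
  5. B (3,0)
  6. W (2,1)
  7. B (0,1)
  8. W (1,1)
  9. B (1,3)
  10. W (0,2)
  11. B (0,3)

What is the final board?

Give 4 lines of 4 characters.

Answer: .B.B
WWBB
.W..
B.WB

Derivation:
Move 1: B@(3,3) -> caps B=0 W=0
Move 2: W@(1,0) -> caps B=0 W=0
Move 3: B@(1,2) -> caps B=0 W=0
Move 4: W@(3,2) -> caps B=0 W=0
Move 5: B@(3,0) -> caps B=0 W=0
Move 6: W@(2,1) -> caps B=0 W=0
Move 7: B@(0,1) -> caps B=0 W=0
Move 8: W@(1,1) -> caps B=0 W=0
Move 9: B@(1,3) -> caps B=0 W=0
Move 10: W@(0,2) -> caps B=0 W=0
Move 11: B@(0,3) -> caps B=1 W=0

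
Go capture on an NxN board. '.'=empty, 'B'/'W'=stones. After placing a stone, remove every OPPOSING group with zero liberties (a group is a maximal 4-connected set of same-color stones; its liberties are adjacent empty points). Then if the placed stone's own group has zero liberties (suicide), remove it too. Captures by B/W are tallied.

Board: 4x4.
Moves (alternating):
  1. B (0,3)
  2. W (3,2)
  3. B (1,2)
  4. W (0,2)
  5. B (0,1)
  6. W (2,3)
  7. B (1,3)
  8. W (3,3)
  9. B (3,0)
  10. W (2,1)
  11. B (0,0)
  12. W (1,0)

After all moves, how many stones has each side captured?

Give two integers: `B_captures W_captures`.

Answer: 1 0

Derivation:
Move 1: B@(0,3) -> caps B=0 W=0
Move 2: W@(3,2) -> caps B=0 W=0
Move 3: B@(1,2) -> caps B=0 W=0
Move 4: W@(0,2) -> caps B=0 W=0
Move 5: B@(0,1) -> caps B=1 W=0
Move 6: W@(2,3) -> caps B=1 W=0
Move 7: B@(1,3) -> caps B=1 W=0
Move 8: W@(3,3) -> caps B=1 W=0
Move 9: B@(3,0) -> caps B=1 W=0
Move 10: W@(2,1) -> caps B=1 W=0
Move 11: B@(0,0) -> caps B=1 W=0
Move 12: W@(1,0) -> caps B=1 W=0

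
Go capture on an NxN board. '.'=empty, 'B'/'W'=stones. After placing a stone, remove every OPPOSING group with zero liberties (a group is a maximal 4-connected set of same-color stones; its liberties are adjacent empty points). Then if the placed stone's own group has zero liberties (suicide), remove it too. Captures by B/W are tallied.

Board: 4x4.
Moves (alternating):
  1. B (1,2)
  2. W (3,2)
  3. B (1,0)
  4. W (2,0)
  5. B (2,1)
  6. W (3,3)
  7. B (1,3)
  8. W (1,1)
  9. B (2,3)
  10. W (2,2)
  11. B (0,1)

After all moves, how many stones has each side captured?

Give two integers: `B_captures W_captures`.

Move 1: B@(1,2) -> caps B=0 W=0
Move 2: W@(3,2) -> caps B=0 W=0
Move 3: B@(1,0) -> caps B=0 W=0
Move 4: W@(2,0) -> caps B=0 W=0
Move 5: B@(2,1) -> caps B=0 W=0
Move 6: W@(3,3) -> caps B=0 W=0
Move 7: B@(1,3) -> caps B=0 W=0
Move 8: W@(1,1) -> caps B=0 W=0
Move 9: B@(2,3) -> caps B=0 W=0
Move 10: W@(2,2) -> caps B=0 W=0
Move 11: B@(0,1) -> caps B=1 W=0

Answer: 1 0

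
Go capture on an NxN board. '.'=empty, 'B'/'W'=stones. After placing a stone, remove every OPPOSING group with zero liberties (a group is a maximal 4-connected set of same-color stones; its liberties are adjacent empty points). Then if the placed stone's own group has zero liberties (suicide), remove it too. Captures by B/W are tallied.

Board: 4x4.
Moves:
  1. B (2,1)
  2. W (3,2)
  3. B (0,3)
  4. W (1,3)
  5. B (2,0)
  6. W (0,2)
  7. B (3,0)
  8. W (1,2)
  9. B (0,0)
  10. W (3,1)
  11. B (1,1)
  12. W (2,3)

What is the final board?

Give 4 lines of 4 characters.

Answer: B.W.
.BWW
BB.W
BWW.

Derivation:
Move 1: B@(2,1) -> caps B=0 W=0
Move 2: W@(3,2) -> caps B=0 W=0
Move 3: B@(0,3) -> caps B=0 W=0
Move 4: W@(1,3) -> caps B=0 W=0
Move 5: B@(2,0) -> caps B=0 W=0
Move 6: W@(0,2) -> caps B=0 W=1
Move 7: B@(3,0) -> caps B=0 W=1
Move 8: W@(1,2) -> caps B=0 W=1
Move 9: B@(0,0) -> caps B=0 W=1
Move 10: W@(3,1) -> caps B=0 W=1
Move 11: B@(1,1) -> caps B=0 W=1
Move 12: W@(2,3) -> caps B=0 W=1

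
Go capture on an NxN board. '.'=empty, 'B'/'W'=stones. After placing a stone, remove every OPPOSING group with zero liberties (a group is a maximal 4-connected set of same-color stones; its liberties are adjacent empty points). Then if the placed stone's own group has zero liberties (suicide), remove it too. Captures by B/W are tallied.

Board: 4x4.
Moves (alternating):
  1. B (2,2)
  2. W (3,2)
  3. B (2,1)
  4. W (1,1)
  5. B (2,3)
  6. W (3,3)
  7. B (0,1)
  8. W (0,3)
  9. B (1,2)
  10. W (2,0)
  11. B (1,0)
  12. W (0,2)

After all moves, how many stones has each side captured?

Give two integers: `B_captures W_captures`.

Answer: 1 0

Derivation:
Move 1: B@(2,2) -> caps B=0 W=0
Move 2: W@(3,2) -> caps B=0 W=0
Move 3: B@(2,1) -> caps B=0 W=0
Move 4: W@(1,1) -> caps B=0 W=0
Move 5: B@(2,3) -> caps B=0 W=0
Move 6: W@(3,3) -> caps B=0 W=0
Move 7: B@(0,1) -> caps B=0 W=0
Move 8: W@(0,3) -> caps B=0 W=0
Move 9: B@(1,2) -> caps B=0 W=0
Move 10: W@(2,0) -> caps B=0 W=0
Move 11: B@(1,0) -> caps B=1 W=0
Move 12: W@(0,2) -> caps B=1 W=0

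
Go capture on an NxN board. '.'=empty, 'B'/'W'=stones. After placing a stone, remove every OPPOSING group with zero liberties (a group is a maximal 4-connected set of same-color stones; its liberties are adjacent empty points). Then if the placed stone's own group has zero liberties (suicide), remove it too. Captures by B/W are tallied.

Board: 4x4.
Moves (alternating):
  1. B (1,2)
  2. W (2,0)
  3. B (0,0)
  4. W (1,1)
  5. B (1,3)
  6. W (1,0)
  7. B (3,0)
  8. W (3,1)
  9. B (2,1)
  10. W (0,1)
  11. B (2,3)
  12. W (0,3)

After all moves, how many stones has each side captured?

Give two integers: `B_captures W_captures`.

Answer: 0 2

Derivation:
Move 1: B@(1,2) -> caps B=0 W=0
Move 2: W@(2,0) -> caps B=0 W=0
Move 3: B@(0,0) -> caps B=0 W=0
Move 4: W@(1,1) -> caps B=0 W=0
Move 5: B@(1,3) -> caps B=0 W=0
Move 6: W@(1,0) -> caps B=0 W=0
Move 7: B@(3,0) -> caps B=0 W=0
Move 8: W@(3,1) -> caps B=0 W=1
Move 9: B@(2,1) -> caps B=0 W=1
Move 10: W@(0,1) -> caps B=0 W=2
Move 11: B@(2,3) -> caps B=0 W=2
Move 12: W@(0,3) -> caps B=0 W=2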